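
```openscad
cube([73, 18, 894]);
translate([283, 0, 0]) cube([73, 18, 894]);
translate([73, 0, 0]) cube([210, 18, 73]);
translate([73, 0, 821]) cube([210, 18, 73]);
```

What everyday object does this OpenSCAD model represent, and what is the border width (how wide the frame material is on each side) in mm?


A picture frame. The border width is 73 mm.

Four thin pieces enclosing a rectangular opening — a picture frame. The two full-height stiles are 894 mm tall; the top rail sits at z = 821 and is 73 mm tall, so the border above the opening is 894 − 821 = 73 mm, matching the stile x-width.


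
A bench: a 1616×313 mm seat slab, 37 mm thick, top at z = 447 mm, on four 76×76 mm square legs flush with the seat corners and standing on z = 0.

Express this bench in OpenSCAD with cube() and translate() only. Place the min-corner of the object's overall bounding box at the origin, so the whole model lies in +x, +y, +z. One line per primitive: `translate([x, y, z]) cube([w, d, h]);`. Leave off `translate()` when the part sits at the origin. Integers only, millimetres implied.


translate([0, 0, 410]) cube([1616, 313, 37]);
cube([76, 76, 410]);
translate([0, 237, 0]) cube([76, 76, 410]);
translate([1540, 0, 0]) cube([76, 76, 410]);
translate([1540, 237, 0]) cube([76, 76, 410]);


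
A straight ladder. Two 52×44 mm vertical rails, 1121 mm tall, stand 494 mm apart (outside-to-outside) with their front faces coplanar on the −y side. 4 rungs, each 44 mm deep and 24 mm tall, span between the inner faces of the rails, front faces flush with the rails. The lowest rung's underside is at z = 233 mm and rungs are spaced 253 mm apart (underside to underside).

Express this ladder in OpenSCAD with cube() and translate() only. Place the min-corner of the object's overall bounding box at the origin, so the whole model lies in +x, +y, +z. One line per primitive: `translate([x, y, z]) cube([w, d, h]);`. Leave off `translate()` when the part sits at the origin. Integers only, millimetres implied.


cube([52, 44, 1121]);
translate([442, 0, 0]) cube([52, 44, 1121]);
translate([52, 0, 233]) cube([390, 44, 24]);
translate([52, 0, 486]) cube([390, 44, 24]);
translate([52, 0, 739]) cube([390, 44, 24]);
translate([52, 0, 992]) cube([390, 44, 24]);


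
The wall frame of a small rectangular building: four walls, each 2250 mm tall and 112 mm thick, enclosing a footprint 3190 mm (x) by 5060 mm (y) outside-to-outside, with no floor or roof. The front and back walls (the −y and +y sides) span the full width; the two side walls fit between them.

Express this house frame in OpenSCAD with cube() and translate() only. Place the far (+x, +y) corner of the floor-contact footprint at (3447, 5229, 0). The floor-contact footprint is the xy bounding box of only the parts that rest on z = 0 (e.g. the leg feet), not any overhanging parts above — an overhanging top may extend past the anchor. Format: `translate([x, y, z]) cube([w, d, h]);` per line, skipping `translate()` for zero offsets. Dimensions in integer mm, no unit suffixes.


translate([257, 169, 0]) cube([3190, 112, 2250]);
translate([257, 5117, 0]) cube([3190, 112, 2250]);
translate([257, 281, 0]) cube([112, 4836, 2250]);
translate([3335, 281, 0]) cube([112, 4836, 2250]);


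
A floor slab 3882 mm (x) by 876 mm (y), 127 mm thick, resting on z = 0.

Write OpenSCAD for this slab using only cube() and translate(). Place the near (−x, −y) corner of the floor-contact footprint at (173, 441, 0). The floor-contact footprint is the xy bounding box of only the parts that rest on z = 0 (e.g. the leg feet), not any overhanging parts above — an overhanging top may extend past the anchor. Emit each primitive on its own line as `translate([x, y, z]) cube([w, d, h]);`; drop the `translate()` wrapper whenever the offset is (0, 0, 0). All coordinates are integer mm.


translate([173, 441, 0]) cube([3882, 876, 127]);


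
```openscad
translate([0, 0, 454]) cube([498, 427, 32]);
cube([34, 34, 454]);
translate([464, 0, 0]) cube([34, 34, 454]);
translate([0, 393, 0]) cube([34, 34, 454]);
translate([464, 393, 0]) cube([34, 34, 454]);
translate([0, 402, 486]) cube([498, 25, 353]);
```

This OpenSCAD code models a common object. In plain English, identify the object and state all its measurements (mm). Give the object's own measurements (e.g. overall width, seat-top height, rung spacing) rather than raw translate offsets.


A chair. The seat is a 498×427×32 mm slab with its top at z = 486 mm, on four 34×34 mm corner legs (flush with the seat edges, standing on z = 0). A flat backrest 25 mm thick, 353 mm tall, spans the full seat width and rises from the seat top along its +y edge, rear face flush with the rear of the seat.


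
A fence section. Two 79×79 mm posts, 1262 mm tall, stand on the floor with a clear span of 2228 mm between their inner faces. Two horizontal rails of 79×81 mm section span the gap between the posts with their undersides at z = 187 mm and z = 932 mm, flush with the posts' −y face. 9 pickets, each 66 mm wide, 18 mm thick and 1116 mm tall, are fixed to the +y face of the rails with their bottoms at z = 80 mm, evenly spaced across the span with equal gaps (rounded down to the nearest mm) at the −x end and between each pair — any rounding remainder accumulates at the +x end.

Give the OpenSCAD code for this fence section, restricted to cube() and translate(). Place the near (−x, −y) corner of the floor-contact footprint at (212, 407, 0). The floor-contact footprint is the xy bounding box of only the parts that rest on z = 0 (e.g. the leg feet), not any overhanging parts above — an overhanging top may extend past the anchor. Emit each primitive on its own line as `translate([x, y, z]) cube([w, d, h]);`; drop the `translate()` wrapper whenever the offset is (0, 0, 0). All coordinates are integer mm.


translate([212, 407, 0]) cube([79, 79, 1262]);
translate([2519, 407, 0]) cube([79, 79, 1262]);
translate([291, 407, 187]) cube([2228, 79, 81]);
translate([291, 407, 932]) cube([2228, 79, 81]);
translate([454, 486, 80]) cube([66, 18, 1116]);
translate([683, 486, 80]) cube([66, 18, 1116]);
translate([912, 486, 80]) cube([66, 18, 1116]);
translate([1141, 486, 80]) cube([66, 18, 1116]);
translate([1370, 486, 80]) cube([66, 18, 1116]);
translate([1599, 486, 80]) cube([66, 18, 1116]);
translate([1828, 486, 80]) cube([66, 18, 1116]);
translate([2057, 486, 80]) cube([66, 18, 1116]);
translate([2286, 486, 80]) cube([66, 18, 1116]);


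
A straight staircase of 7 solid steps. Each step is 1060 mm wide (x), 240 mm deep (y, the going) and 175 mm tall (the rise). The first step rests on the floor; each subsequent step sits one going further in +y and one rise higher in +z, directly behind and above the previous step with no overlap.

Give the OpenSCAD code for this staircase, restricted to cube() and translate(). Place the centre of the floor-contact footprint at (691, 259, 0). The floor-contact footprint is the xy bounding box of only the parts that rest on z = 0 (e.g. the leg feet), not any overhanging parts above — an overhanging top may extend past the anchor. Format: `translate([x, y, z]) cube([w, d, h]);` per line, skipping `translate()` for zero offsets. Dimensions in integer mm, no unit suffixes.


translate([161, 139, 0]) cube([1060, 240, 175]);
translate([161, 379, 175]) cube([1060, 240, 175]);
translate([161, 619, 350]) cube([1060, 240, 175]);
translate([161, 859, 525]) cube([1060, 240, 175]);
translate([161, 1099, 700]) cube([1060, 240, 175]);
translate([161, 1339, 875]) cube([1060, 240, 175]);
translate([161, 1579, 1050]) cube([1060, 240, 175]);


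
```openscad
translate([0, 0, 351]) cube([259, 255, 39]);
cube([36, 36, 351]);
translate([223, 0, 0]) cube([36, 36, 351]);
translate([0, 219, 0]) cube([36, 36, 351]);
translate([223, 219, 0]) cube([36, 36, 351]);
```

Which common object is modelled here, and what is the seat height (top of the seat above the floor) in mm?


A stool. The seat height is 390 mm.

A 259×255×39 slab at z = 351 on four corner posts — a stool. The seat top is 351 + 39 = 390 mm.


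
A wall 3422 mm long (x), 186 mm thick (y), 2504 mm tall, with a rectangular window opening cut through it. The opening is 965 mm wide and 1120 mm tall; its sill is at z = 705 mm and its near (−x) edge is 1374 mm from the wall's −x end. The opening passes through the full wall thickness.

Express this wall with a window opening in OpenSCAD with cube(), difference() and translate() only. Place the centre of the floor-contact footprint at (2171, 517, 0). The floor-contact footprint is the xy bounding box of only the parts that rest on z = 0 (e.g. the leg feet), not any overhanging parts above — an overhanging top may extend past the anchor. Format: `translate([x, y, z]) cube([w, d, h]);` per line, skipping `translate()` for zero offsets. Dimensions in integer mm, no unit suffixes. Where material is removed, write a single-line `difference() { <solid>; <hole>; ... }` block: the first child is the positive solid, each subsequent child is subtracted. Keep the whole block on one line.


difference() { translate([460, 424, 0]) cube([3422, 186, 2504]); translate([1834, 424, 705]) cube([965, 186, 1120]); }


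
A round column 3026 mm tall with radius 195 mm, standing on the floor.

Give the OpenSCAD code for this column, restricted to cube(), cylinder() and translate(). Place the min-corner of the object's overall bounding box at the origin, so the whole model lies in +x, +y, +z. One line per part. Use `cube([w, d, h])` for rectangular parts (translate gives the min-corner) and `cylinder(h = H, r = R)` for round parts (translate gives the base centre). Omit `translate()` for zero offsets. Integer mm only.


translate([195, 195, 0]) cylinder(h = 3026, r = 195);


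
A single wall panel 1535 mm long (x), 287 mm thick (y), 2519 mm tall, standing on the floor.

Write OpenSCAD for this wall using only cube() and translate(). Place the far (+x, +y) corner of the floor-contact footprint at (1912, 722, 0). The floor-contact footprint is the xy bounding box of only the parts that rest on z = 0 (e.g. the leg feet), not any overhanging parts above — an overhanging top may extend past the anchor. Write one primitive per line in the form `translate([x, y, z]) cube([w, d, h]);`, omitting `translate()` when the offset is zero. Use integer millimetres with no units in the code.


translate([377, 435, 0]) cube([1535, 287, 2519]);


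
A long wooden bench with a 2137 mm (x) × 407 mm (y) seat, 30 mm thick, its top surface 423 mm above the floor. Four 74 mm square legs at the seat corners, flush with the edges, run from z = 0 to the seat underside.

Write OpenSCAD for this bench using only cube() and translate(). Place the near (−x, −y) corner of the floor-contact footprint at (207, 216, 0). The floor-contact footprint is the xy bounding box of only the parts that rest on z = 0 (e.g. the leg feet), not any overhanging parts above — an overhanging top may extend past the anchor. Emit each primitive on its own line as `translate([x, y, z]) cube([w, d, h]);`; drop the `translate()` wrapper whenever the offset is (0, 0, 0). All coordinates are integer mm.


translate([207, 216, 393]) cube([2137, 407, 30]);
translate([207, 216, 0]) cube([74, 74, 393]);
translate([207, 549, 0]) cube([74, 74, 393]);
translate([2270, 216, 0]) cube([74, 74, 393]);
translate([2270, 549, 0]) cube([74, 74, 393]);


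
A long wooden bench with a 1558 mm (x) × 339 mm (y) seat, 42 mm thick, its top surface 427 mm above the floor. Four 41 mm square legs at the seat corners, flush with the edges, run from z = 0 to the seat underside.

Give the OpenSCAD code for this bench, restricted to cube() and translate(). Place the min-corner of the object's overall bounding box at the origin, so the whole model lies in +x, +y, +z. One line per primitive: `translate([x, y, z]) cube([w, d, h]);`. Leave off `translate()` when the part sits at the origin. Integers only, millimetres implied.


// leg_h = 427 − 42 = 385
translate([0, 0, 385]) cube([1558, 339, 42]);
cube([41, 41, 385]);
translate([0, 298, 0]) cube([41, 41, 385]);
translate([1517, 0, 0]) cube([41, 41, 385]);
translate([1517, 298, 0]) cube([41, 41, 385]);


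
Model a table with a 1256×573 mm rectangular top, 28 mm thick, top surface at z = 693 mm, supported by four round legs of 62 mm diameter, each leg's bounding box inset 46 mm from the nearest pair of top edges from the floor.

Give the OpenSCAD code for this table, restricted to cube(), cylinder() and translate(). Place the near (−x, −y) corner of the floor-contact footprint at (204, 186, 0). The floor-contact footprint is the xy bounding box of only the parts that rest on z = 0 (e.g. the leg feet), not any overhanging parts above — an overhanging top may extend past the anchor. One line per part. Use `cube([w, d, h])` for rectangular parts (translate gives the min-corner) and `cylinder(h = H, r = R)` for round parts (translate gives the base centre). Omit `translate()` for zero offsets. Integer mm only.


translate([158, 140, 665]) cube([1256, 573, 28]);
translate([235, 217, 0]) cylinder(h = 665, r = 31);
translate([1337, 217, 0]) cylinder(h = 665, r = 31);
translate([235, 636, 0]) cylinder(h = 665, r = 31);
translate([1337, 636, 0]) cylinder(h = 665, r = 31);


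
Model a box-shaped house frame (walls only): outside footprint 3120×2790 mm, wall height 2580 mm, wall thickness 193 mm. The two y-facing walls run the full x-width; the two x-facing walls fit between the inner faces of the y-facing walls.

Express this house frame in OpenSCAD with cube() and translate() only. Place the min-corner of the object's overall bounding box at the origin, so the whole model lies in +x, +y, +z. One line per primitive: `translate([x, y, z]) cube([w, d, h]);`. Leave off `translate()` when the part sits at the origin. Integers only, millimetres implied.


cube([3120, 193, 2580]);
translate([0, 2597, 0]) cube([3120, 193, 2580]);
translate([0, 193, 0]) cube([193, 2404, 2580]);
translate([2927, 193, 0]) cube([193, 2404, 2580]);


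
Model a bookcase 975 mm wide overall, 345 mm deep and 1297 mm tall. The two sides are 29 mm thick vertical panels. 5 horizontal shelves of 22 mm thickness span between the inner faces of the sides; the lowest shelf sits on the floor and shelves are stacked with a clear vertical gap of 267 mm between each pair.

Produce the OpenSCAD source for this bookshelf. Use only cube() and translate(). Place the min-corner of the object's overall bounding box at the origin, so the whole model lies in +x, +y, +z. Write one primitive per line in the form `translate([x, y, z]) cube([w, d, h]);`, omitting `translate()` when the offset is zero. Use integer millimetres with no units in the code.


cube([29, 345, 1297]);
translate([946, 0, 0]) cube([29, 345, 1297]);
translate([29, 0, 0]) cube([917, 345, 22]);
translate([29, 0, 289]) cube([917, 345, 22]);
translate([29, 0, 578]) cube([917, 345, 22]);
translate([29, 0, 867]) cube([917, 345, 22]);
translate([29, 0, 1156]) cube([917, 345, 22]);


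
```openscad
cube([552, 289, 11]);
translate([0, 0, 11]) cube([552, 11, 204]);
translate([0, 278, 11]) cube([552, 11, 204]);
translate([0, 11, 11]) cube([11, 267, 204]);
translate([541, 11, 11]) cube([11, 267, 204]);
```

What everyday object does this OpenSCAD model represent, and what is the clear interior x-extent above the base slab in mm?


An open box. The internal width is 530 mm.

A 552×289 base slab with four walls standing on it — an open box. The base is 552 mm wide and the walls are 11 mm thick, so the internal width is 552 − 2 × 11 = 530 mm.


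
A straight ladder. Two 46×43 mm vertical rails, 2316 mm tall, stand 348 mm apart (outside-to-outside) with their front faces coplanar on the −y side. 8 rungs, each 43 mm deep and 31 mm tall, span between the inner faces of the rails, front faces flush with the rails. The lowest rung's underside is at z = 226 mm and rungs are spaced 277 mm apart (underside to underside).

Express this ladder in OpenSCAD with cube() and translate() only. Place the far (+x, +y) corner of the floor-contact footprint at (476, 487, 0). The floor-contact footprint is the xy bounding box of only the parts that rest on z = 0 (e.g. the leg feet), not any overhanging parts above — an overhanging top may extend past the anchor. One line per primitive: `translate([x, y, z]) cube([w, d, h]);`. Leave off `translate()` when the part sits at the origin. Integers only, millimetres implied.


// rung span = 348 - 2*46 = 256
// rung[k] z = 226 + k*277
translate([128, 444, 0]) cube([46, 43, 2316]);
translate([430, 444, 0]) cube([46, 43, 2316]);
translate([174, 444, 226]) cube([256, 43, 31]);
translate([174, 444, 503]) cube([256, 43, 31]);
translate([174, 444, 780]) cube([256, 43, 31]);
translate([174, 444, 1057]) cube([256, 43, 31]);
translate([174, 444, 1334]) cube([256, 43, 31]);
translate([174, 444, 1611]) cube([256, 43, 31]);
translate([174, 444, 1888]) cube([256, 43, 31]);
translate([174, 444, 2165]) cube([256, 43, 31]);


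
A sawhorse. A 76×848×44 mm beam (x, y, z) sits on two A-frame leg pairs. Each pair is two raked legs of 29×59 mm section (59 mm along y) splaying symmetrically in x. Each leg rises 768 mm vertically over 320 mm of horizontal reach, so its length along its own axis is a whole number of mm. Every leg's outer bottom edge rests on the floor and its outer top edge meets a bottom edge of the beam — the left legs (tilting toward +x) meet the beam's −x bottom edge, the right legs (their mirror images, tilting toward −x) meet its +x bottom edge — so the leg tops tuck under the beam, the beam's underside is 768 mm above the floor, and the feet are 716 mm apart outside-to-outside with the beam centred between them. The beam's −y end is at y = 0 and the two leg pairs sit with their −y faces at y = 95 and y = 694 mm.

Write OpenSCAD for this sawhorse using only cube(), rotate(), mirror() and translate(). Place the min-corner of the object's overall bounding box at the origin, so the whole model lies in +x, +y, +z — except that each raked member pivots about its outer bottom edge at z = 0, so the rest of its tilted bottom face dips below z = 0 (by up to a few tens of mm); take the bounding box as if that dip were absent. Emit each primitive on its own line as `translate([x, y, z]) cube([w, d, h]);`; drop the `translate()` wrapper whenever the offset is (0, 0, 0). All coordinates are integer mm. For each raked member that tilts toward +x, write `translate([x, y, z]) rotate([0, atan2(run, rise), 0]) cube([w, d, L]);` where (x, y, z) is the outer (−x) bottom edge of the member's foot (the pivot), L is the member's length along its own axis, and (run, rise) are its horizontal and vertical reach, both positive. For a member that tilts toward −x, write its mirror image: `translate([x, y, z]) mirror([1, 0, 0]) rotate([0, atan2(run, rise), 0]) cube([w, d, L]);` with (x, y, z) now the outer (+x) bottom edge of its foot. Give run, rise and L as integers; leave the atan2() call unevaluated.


// leg length = √(320² + 768²) = 832
// right-leg outer foot x = 2·320 + 76 = 716
// beam min-corner = (320, 0, 768)
translate([320, 0, 768]) cube([76, 848, 44]);
translate([0, 95, 0]) rotate([0, atan2(320, 768), 0]) cube([29, 59, 832]);
translate([716, 95, 0]) mirror([1, 0, 0]) rotate([0, atan2(320, 768), 0]) cube([29, 59, 832]);
translate([0, 694, 0]) rotate([0, atan2(320, 768), 0]) cube([29, 59, 832]);
translate([716, 694, 0]) mirror([1, 0, 0]) rotate([0, atan2(320, 768), 0]) cube([29, 59, 832]);


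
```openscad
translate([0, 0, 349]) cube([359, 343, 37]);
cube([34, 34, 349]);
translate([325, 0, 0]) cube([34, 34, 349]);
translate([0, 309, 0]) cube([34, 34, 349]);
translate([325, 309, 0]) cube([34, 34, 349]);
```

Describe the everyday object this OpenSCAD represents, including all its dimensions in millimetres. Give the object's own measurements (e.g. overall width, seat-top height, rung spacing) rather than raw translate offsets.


A four-legged stool. The seat is a 359×343×37 mm slab whose top surface is at z = 386 mm; four square legs, each 34×34 mm in cross-section, run from the floor (z = 0) to the underside of the seat, each flush with a corner of the seat.


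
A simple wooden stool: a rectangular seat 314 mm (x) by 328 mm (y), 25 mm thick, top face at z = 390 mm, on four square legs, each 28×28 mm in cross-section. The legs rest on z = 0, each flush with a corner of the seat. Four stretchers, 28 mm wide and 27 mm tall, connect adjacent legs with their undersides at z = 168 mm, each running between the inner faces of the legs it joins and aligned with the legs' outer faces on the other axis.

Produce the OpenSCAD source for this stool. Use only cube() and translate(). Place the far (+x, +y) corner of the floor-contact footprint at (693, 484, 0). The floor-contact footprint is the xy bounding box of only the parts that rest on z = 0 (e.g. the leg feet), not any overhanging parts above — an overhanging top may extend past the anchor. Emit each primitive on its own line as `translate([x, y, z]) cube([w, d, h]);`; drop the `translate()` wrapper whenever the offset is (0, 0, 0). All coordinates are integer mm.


// leg_h = 390 - 25 = 365
// stretcher span = 314 - 2*28 = 258
translate([379, 156, 365]) cube([314, 328, 25]);
translate([379, 156, 0]) cube([28, 28, 365]);
translate([665, 156, 0]) cube([28, 28, 365]);
translate([379, 456, 0]) cube([28, 28, 365]);
translate([665, 456, 0]) cube([28, 28, 365]);
translate([407, 156, 168]) cube([258, 28, 27]);
translate([407, 456, 168]) cube([258, 28, 27]);
translate([379, 184, 168]) cube([28, 272, 27]);
translate([665, 184, 168]) cube([28, 272, 27]);


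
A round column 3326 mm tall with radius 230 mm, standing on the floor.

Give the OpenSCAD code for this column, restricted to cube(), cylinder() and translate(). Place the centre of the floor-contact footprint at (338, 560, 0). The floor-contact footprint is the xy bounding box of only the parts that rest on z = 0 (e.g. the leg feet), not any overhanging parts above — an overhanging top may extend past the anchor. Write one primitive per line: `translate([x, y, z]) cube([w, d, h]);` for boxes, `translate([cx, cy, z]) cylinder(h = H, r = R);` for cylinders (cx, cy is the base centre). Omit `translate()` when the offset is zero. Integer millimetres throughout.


translate([338, 560, 0]) cylinder(h = 3326, r = 230);


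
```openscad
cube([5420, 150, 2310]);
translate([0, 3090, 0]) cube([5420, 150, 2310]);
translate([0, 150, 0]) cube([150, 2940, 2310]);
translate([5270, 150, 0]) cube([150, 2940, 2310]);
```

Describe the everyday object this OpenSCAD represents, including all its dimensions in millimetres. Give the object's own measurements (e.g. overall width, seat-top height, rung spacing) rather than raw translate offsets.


The wall frame of a small rectangular building: four walls, each 2310 mm tall and 150 mm thick, enclosing a footprint 5420 mm (x) by 3240 mm (y) outside-to-outside, with no floor or roof. The front and back walls (the −y and +y sides) span the full width; the two side walls fit between them.


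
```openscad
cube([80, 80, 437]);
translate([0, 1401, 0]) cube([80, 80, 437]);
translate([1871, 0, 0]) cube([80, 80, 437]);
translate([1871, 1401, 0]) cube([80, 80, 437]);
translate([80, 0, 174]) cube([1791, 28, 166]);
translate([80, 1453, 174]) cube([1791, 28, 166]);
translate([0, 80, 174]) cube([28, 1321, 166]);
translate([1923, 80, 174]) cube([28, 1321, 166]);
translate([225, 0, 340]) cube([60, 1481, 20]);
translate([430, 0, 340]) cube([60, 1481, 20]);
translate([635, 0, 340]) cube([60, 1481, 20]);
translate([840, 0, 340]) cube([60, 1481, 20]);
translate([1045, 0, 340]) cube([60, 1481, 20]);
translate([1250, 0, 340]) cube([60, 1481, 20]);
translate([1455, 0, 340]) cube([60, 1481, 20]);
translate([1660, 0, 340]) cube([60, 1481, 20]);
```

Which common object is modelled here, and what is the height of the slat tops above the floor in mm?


A bed frame. The slat-top height is 360 mm.

Four posts, four rails, and a row of slats — a bed frame. Slats sit on the rails at z = 174 + 166 = 340; with slat thickness 20, the top is 360 mm.


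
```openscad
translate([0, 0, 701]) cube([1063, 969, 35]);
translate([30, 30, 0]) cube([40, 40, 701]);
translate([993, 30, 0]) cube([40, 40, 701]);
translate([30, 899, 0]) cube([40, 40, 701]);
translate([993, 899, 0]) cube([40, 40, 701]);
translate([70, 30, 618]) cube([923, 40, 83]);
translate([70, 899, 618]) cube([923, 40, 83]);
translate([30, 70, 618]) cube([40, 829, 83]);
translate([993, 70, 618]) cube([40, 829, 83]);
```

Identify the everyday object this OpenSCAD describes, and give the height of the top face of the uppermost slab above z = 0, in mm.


A table. The table height is 736 mm.

A 1063×969×35 slab sits at z = 701 on four 40 mm square posts — a table. The top surface is at 701 + 35 = 736 mm.


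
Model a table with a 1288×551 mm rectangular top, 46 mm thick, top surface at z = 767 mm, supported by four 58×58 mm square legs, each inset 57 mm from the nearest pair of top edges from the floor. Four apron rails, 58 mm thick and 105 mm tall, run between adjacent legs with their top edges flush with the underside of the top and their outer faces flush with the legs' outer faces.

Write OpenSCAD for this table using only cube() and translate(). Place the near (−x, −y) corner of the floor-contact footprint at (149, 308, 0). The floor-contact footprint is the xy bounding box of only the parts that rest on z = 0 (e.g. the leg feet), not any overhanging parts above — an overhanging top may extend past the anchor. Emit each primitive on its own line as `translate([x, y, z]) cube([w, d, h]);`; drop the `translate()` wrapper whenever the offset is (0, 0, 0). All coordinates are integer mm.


translate([92, 251, 721]) cube([1288, 551, 46]);
translate([149, 308, 0]) cube([58, 58, 721]);
translate([1265, 308, 0]) cube([58, 58, 721]);
translate([149, 687, 0]) cube([58, 58, 721]);
translate([1265, 687, 0]) cube([58, 58, 721]);
translate([207, 308, 616]) cube([1058, 58, 105]);
translate([207, 687, 616]) cube([1058, 58, 105]);
translate([149, 366, 616]) cube([58, 321, 105]);
translate([1265, 366, 616]) cube([58, 321, 105]);


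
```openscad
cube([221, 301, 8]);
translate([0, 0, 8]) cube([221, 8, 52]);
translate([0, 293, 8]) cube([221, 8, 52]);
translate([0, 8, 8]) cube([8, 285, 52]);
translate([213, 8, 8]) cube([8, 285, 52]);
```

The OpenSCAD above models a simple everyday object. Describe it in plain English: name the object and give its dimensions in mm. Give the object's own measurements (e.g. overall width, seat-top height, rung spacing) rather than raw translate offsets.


An open-topped rectangular box: outside dimensions 221×301×60 mm, with a uniform wall and base thickness of 8 mm. The base is a full 221×301 slab on the floor; four walls sit on top of the base. The front and back walls (the −y and +y sides) span the full width; the two side walls fit between them.


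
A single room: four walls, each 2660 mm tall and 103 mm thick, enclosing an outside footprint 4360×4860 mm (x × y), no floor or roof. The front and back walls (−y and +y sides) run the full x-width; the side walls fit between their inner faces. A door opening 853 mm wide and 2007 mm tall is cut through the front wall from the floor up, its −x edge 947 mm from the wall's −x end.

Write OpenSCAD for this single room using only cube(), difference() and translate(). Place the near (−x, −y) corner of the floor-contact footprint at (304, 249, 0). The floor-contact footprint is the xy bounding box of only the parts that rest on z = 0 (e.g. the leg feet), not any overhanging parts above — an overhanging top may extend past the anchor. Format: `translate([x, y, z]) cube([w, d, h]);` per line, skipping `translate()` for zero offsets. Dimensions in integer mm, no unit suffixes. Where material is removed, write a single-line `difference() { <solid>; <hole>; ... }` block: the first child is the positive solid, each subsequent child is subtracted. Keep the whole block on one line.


difference() { translate([304, 249, 0]) cube([4360, 103, 2660]); translate([1251, 249, 0]) cube([853, 103, 2007]); }
translate([304, 5006, 0]) cube([4360, 103, 2660]);
translate([304, 352, 0]) cube([103, 4654, 2660]);
translate([4561, 352, 0]) cube([103, 4654, 2660]);


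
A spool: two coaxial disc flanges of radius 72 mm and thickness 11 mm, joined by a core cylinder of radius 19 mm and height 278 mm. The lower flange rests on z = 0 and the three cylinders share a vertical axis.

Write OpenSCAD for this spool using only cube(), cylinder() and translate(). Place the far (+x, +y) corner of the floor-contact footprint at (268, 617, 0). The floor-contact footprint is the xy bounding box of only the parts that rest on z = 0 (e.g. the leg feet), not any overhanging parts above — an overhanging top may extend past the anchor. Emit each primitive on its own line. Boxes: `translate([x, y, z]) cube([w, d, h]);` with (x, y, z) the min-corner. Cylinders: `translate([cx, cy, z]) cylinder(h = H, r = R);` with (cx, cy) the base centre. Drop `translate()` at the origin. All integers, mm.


translate([196, 545, 0]) cylinder(h = 11, r = 72);
translate([196, 545, 11]) cylinder(h = 278, r = 19);
translate([196, 545, 289]) cylinder(h = 11, r = 72);


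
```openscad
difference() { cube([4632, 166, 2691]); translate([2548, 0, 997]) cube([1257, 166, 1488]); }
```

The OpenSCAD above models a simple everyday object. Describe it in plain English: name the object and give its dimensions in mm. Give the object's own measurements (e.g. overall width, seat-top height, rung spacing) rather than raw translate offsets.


A wall 4632 mm long (x), 166 mm thick (y), 2691 mm tall, with a rectangular window opening cut through it. The opening is 1257 mm wide and 1488 mm tall; its sill is at z = 997 mm and its near (−x) edge is 2548 mm from the wall's −x end. The opening passes through the full wall thickness.


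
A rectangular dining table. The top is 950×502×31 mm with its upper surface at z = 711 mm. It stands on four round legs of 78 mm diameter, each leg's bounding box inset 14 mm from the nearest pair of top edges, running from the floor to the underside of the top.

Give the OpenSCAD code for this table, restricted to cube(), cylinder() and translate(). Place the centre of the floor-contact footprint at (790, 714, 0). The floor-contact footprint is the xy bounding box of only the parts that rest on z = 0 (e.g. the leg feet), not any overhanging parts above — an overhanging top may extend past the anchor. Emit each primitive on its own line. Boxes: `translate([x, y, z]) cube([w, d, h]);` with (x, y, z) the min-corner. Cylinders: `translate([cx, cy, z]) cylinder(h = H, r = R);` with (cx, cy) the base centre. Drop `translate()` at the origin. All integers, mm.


// leg_h = 711 - 31 = 680
translate([315, 463, 680]) cube([950, 502, 31]);
translate([368, 516, 0]) cylinder(h = 680, r = 39);
translate([1212, 516, 0]) cylinder(h = 680, r = 39);
translate([368, 912, 0]) cylinder(h = 680, r = 39);
translate([1212, 912, 0]) cylinder(h = 680, r = 39);


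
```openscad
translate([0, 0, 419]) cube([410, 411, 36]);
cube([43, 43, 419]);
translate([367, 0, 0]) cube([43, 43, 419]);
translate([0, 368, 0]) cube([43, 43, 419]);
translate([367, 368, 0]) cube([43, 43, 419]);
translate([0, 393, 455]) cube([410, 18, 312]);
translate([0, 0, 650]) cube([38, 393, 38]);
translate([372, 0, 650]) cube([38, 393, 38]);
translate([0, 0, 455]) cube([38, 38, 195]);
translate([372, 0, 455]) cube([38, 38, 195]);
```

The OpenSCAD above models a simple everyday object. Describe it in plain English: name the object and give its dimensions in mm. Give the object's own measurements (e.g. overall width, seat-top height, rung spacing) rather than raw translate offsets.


A chair. The seat is a 410×411×36 mm slab with its top at z = 455 mm, on four 43×43 mm corner legs (flush with the seat edges, standing on z = 0). A flat backrest 18 mm thick, 312 mm tall, spans the full seat width and rises from the seat top along its +y edge, rear face flush with the rear of the seat. Two armrests of 38×38 mm section run along each side from the seat's front edge to the front of the backrest, top faces 233 mm above the seat top and outer faces flush with the seat's x-edges; a 38×38 mm post under the front of each armrest stands on the seat at the front corner.


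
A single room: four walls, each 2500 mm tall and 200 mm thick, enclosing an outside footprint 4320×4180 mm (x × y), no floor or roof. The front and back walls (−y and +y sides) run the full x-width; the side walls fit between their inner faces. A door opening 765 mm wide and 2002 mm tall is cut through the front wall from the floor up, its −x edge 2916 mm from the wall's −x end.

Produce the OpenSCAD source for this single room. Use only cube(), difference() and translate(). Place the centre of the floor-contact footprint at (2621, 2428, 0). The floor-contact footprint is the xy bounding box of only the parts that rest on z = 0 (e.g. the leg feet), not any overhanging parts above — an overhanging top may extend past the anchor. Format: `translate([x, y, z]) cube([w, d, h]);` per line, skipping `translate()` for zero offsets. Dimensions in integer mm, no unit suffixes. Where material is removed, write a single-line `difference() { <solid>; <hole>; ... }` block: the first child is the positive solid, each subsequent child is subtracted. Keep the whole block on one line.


difference() { translate([461, 338, 0]) cube([4320, 200, 2500]); translate([3377, 338, 0]) cube([765, 200, 2002]); }
translate([461, 4318, 0]) cube([4320, 200, 2500]);
translate([461, 538, 0]) cube([200, 3780, 2500]);
translate([4581, 538, 0]) cube([200, 3780, 2500]);


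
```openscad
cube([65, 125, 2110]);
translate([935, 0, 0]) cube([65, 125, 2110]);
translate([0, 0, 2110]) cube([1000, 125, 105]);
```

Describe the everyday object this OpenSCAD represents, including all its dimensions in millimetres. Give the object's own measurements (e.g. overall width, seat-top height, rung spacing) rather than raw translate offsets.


A door frame. The clear opening is 870 mm wide and 2110 mm high. Two 65 mm wide jambs, 125 mm deep, stand either side of the opening from the floor to the top of the opening. A 105 mm thick head sits across the top of both jambs, spanning the full outside width of the frame.


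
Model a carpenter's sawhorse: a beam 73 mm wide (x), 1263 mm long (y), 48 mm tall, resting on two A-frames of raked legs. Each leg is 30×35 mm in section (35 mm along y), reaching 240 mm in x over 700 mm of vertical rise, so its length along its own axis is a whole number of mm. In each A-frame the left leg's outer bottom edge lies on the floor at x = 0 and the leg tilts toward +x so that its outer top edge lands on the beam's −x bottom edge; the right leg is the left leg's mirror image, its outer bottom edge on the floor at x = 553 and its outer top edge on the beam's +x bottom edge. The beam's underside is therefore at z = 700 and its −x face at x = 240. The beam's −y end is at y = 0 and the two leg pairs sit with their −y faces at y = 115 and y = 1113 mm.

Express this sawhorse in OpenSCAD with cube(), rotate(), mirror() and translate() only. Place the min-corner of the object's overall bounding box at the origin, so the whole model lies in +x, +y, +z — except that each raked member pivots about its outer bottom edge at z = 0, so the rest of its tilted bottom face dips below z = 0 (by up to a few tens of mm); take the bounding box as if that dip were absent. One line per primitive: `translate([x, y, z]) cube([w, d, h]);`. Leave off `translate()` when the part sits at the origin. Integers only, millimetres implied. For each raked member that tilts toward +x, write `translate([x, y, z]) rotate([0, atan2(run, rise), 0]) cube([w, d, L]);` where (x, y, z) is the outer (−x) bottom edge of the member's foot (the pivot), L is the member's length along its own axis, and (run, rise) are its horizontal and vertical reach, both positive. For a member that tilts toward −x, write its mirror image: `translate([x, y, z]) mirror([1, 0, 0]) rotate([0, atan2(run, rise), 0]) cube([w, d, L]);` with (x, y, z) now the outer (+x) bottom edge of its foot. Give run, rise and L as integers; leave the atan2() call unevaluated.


translate([240, 0, 700]) cube([73, 1263, 48]);
translate([0, 115, 0]) rotate([0, atan2(240, 700), 0]) cube([30, 35, 740]);
translate([553, 115, 0]) mirror([1, 0, 0]) rotate([0, atan2(240, 700), 0]) cube([30, 35, 740]);
translate([0, 1113, 0]) rotate([0, atan2(240, 700), 0]) cube([30, 35, 740]);
translate([553, 1113, 0]) mirror([1, 0, 0]) rotate([0, atan2(240, 700), 0]) cube([30, 35, 740]);


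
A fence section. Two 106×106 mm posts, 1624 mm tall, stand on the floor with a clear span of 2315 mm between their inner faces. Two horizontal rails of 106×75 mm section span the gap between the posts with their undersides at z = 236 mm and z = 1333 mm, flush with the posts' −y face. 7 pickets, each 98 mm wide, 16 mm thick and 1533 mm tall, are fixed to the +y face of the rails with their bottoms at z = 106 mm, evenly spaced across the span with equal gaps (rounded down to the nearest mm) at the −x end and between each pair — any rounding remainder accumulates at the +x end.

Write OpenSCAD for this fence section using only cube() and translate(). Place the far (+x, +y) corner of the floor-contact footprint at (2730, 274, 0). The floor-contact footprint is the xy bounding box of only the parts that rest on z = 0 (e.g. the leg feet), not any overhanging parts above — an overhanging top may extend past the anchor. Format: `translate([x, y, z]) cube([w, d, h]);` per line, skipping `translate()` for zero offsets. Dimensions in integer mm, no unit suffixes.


translate([203, 168, 0]) cube([106, 106, 1624]);
translate([2624, 168, 0]) cube([106, 106, 1624]);
translate([309, 168, 236]) cube([2315, 106, 75]);
translate([309, 168, 1333]) cube([2315, 106, 75]);
translate([512, 274, 106]) cube([98, 16, 1533]);
translate([813, 274, 106]) cube([98, 16, 1533]);
translate([1114, 274, 106]) cube([98, 16, 1533]);
translate([1415, 274, 106]) cube([98, 16, 1533]);
translate([1716, 274, 106]) cube([98, 16, 1533]);
translate([2017, 274, 106]) cube([98, 16, 1533]);
translate([2318, 274, 106]) cube([98, 16, 1533]);


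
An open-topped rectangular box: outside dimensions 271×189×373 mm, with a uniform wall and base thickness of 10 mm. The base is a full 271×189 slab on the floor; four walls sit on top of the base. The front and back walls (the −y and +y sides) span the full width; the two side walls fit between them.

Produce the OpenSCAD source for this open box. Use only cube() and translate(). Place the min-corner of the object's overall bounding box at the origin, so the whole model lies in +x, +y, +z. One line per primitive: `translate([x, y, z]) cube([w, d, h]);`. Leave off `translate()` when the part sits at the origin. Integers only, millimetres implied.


cube([271, 189, 10]);
translate([0, 0, 10]) cube([271, 10, 363]);
translate([0, 179, 10]) cube([271, 10, 363]);
translate([0, 10, 10]) cube([10, 169, 363]);
translate([261, 10, 10]) cube([10, 169, 363]);


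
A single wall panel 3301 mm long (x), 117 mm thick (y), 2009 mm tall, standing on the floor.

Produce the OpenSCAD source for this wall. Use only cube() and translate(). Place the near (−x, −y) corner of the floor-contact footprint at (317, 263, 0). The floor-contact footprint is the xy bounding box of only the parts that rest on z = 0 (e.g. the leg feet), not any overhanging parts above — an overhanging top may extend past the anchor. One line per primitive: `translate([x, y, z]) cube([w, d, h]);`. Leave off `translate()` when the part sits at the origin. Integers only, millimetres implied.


translate([317, 263, 0]) cube([3301, 117, 2009]);


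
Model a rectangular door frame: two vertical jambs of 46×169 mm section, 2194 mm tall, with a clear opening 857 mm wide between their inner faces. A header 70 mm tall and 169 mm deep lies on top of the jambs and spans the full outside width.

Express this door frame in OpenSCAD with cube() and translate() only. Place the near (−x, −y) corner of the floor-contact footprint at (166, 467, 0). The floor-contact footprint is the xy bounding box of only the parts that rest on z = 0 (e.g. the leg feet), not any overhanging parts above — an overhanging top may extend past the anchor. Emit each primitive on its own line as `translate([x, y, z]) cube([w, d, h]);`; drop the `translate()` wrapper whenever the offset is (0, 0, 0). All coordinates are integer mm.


translate([166, 467, 0]) cube([46, 169, 2194]);
translate([1069, 467, 0]) cube([46, 169, 2194]);
translate([166, 467, 2194]) cube([949, 169, 70]);
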